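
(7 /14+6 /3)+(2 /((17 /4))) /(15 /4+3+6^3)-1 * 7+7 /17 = -123785 /30294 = -4.09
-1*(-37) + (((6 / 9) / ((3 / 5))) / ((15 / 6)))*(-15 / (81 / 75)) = 2497 / 81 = 30.83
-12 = -12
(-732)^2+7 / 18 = 9644839 / 18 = 535824.39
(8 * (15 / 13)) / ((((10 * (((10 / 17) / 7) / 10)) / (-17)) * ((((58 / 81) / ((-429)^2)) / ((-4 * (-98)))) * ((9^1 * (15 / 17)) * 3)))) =-7897422111.89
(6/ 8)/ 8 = 3/ 32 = 0.09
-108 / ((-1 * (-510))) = -0.21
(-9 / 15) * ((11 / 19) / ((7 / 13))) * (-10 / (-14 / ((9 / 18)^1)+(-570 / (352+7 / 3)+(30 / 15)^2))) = -11693 / 46417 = -0.25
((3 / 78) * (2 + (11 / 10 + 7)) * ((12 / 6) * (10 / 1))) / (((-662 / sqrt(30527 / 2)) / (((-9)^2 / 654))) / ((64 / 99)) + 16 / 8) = -0.12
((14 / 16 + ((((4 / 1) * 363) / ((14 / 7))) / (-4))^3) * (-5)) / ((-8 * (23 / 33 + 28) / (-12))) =1562626.01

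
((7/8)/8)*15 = 105/64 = 1.64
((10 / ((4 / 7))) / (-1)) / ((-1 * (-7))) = -5 / 2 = -2.50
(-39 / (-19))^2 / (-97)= -1521 / 35017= -0.04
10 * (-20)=-200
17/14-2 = -0.79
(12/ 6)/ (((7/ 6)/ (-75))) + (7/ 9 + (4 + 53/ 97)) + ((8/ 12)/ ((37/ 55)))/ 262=-3650473873/ 29620017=-123.24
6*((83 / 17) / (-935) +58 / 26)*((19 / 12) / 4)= 2184411 / 413270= 5.29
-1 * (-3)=3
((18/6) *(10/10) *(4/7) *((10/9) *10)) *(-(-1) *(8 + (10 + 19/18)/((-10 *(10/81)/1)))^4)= 1330863361/84000000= 15.84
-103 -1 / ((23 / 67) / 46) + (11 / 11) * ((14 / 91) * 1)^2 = -236.98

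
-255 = -255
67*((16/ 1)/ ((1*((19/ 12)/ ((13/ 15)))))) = 55744/ 95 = 586.78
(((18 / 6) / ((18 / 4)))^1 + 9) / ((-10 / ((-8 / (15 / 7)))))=812 / 225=3.61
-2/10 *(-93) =93/5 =18.60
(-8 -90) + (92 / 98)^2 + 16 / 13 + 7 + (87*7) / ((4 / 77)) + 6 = 1453322485 / 124852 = 11640.36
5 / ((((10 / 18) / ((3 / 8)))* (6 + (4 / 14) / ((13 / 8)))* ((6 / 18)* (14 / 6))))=0.70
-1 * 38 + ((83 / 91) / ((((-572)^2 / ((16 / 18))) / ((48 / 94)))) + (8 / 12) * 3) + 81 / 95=-876090524801 / 24926206305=-35.15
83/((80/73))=6059/80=75.74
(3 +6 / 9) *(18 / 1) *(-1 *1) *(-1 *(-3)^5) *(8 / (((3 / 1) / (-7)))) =299376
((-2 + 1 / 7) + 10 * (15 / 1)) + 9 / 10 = 10433 / 70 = 149.04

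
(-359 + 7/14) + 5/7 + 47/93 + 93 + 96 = -219101/1302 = -168.28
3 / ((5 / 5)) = 3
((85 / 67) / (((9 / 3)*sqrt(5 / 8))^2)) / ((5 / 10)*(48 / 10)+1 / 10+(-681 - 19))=-272 / 841185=-0.00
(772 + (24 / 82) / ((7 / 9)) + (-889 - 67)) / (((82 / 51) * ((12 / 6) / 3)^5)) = -163277775 / 188272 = -867.24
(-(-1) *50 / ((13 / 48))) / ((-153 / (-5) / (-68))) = -16000 / 39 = -410.26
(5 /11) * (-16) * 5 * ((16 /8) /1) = -800 /11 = -72.73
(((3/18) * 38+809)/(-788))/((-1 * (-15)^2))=1223/265950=0.00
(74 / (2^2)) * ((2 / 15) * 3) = 37 / 5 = 7.40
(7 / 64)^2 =49 / 4096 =0.01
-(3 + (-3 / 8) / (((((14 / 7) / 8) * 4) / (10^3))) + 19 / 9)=3329 / 9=369.89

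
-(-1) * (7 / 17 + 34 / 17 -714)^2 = 146337409 / 289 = 506357.82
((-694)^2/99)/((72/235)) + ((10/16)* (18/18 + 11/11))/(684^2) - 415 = 11790135925/762432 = 15463.85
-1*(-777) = 777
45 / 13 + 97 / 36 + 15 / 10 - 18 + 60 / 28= -26867 / 3276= -8.20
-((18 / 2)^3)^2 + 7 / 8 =-531440.12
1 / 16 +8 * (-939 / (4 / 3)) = -90143 / 16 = -5633.94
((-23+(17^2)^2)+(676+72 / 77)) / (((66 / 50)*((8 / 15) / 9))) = 3645826875 / 3388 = 1076100.02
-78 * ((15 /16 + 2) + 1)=-2457 /8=-307.12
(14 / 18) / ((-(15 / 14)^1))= -98 / 135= -0.73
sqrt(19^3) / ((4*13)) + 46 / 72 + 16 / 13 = 19*sqrt(19) / 52 + 875 / 468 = 3.46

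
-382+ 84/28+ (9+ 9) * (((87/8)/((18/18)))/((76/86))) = -157.49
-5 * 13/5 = -13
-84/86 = -42/43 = -0.98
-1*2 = -2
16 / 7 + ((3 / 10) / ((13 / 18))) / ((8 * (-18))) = 16619 / 7280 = 2.28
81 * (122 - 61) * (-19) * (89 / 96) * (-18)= 25065693 / 16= 1566605.81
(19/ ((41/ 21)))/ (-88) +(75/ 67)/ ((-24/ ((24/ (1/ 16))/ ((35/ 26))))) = -22701051/ 1692152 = -13.42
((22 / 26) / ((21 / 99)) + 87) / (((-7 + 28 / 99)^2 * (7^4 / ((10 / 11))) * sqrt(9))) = 983664 / 3864887299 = 0.00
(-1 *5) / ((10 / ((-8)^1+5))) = 1.50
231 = 231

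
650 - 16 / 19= 12334 / 19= 649.16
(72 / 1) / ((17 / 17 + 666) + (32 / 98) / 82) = 144648 / 1340011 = 0.11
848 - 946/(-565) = 480066/565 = 849.67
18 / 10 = 9 / 5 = 1.80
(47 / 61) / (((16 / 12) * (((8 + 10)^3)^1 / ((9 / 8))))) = 47 / 421632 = 0.00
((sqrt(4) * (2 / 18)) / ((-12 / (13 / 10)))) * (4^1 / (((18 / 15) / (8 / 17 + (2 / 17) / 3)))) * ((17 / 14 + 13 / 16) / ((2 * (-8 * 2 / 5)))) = 191815 / 14805504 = 0.01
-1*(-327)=327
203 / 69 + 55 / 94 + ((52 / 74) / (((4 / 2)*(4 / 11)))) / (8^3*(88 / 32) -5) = 103286941 / 29277804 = 3.53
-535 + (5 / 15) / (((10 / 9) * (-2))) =-10703 / 20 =-535.15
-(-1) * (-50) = -50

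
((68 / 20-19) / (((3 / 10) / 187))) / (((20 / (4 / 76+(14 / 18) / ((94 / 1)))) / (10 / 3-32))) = 102337807 / 120555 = 848.89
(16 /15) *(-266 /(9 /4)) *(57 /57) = -17024 /135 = -126.10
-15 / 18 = -5 / 6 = -0.83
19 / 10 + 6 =79 / 10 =7.90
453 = 453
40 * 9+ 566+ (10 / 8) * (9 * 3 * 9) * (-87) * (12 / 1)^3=-45663634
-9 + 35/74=-631/74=-8.53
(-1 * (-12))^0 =1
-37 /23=-1.61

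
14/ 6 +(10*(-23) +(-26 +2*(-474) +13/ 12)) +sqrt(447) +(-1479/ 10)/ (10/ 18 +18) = -12109711/ 10020 +sqrt(447) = -1187.41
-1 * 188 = -188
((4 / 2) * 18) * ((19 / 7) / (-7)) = -684 / 49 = -13.96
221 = 221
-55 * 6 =-330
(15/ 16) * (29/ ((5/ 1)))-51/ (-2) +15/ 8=525/ 16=32.81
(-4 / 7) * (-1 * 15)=60 / 7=8.57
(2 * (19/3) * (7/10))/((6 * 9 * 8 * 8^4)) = 133/26542080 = 0.00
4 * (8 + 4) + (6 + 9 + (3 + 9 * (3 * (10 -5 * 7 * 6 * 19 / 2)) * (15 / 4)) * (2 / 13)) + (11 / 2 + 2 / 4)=-30850.73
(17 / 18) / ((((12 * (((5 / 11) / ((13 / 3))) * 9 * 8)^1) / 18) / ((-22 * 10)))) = -26741 / 648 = -41.27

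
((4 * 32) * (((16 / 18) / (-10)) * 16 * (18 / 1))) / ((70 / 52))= -425984 / 175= -2434.19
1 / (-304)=-1 / 304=-0.00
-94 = -94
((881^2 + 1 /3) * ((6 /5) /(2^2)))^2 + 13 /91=9488216041973 /175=54218377382.70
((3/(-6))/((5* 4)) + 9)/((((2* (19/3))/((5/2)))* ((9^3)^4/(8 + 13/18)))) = 56363/1030302949082688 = 0.00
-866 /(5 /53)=-45898 /5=-9179.60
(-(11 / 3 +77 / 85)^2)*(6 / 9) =-2719112 / 195075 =-13.94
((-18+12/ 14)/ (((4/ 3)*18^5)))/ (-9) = 5/ 6613488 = 0.00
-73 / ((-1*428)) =73 / 428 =0.17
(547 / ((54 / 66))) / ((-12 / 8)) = -12034 / 27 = -445.70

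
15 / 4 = 3.75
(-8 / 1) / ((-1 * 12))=2 / 3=0.67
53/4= 13.25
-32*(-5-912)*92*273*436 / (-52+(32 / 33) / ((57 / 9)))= -799508854144 / 129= -6197743055.38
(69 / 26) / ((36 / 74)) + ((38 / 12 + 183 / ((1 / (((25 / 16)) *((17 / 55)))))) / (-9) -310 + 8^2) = -15488281 / 61776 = -250.72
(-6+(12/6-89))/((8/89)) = -8277/8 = -1034.62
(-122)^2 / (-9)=-14884 / 9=-1653.78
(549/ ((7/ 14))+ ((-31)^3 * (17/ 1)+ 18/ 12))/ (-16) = 1010695/ 32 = 31584.22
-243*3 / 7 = -729 / 7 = -104.14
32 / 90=16 / 45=0.36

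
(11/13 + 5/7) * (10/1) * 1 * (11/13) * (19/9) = 296780/10647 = 27.87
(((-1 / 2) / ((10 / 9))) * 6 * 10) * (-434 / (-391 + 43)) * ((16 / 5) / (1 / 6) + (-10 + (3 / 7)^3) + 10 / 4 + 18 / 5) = -14716971 / 28420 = -517.84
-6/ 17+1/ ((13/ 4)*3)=-166/ 663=-0.25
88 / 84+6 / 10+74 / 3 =921 / 35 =26.31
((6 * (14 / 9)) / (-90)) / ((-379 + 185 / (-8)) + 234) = 112 / 181575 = 0.00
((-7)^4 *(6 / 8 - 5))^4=2775647594103645121 / 256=10842373414467363.75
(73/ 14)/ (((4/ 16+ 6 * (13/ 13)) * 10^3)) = 73/ 87500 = 0.00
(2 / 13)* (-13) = -2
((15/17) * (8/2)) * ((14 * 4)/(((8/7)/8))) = 1383.53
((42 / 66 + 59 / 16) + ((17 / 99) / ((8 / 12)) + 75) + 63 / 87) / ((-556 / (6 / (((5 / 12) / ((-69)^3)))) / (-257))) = -175595670.90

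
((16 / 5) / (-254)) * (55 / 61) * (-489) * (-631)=-27153192 / 7747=-3504.99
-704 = -704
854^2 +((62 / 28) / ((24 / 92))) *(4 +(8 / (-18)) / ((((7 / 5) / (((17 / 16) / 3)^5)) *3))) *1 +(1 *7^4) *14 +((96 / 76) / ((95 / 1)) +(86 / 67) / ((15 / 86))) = 18662830146975068327281 / 24460723045269504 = 762971.32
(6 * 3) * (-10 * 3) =-540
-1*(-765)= 765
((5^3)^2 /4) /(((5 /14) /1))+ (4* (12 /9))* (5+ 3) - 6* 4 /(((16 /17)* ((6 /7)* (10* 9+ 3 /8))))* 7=10977.86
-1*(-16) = 16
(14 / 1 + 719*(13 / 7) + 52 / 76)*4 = 718184 / 133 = 5399.88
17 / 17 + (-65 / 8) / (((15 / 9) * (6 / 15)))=-11.19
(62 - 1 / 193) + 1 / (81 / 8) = 970709 / 15633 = 62.09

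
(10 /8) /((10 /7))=0.88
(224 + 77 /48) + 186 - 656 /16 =17789 /48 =370.60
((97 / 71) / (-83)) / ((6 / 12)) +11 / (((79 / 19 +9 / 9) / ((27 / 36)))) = 3618863 / 2310056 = 1.57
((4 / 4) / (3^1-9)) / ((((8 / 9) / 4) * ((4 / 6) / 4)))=-9 / 2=-4.50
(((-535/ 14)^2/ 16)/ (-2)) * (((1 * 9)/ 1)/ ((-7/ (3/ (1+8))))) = 858675/ 43904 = 19.56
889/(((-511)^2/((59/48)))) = 7493/1790544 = 0.00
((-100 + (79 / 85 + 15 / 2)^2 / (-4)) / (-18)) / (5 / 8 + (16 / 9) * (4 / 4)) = 13613489 / 4999700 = 2.72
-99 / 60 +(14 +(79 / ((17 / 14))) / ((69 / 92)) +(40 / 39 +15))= 1526501 / 13260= 115.12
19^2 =361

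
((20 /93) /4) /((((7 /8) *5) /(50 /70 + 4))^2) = 23232 /372155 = 0.06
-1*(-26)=26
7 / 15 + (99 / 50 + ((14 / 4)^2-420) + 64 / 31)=-3750121 / 9300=-403.24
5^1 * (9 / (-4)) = -45 / 4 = -11.25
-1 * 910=-910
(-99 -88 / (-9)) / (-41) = 803 / 369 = 2.18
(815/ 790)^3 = 4330747/ 3944312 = 1.10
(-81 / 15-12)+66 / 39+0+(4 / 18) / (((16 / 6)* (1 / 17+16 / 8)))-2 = -96463 / 5460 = -17.67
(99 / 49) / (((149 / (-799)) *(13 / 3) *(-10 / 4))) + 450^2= 96099887106 / 474565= 202501.00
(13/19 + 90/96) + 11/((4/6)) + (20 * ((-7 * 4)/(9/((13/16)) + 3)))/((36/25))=-4758677/500688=-9.50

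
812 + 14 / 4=815.50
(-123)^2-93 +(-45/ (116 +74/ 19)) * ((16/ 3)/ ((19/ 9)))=17124924/ 1139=15035.05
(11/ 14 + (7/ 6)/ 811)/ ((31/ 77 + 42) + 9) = 73733/ 4814907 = 0.02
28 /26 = 1.08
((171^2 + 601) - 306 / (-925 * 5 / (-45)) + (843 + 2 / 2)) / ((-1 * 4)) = -7095449 / 925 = -7670.76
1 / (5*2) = 1 / 10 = 0.10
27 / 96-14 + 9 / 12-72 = -2719 / 32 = -84.97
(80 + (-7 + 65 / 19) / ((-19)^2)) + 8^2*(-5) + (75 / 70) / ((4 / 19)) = -90233953 / 384104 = -234.92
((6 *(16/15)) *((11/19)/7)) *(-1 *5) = -352/133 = -2.65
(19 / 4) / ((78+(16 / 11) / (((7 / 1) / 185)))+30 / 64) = 11704 / 288067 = 0.04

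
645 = 645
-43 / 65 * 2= -86 / 65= -1.32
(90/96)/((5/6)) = 9/8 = 1.12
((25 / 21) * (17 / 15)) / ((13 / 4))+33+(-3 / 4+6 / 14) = 108415 / 3276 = 33.09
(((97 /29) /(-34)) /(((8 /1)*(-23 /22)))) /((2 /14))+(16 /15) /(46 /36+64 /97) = 57120487 /90258440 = 0.63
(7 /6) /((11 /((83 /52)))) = 581 /3432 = 0.17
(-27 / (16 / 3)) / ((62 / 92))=-1863 / 248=-7.51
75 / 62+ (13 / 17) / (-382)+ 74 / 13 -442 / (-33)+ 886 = 39135450943 / 43181853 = 906.29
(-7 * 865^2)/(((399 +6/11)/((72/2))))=-138271980/293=-471918.02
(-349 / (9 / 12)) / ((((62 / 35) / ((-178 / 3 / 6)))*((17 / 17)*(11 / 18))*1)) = 4348540 / 1023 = 4250.77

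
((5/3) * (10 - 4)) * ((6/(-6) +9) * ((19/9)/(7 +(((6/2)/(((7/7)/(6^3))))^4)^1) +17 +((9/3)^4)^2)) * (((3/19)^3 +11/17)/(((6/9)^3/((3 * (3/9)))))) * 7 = 166396139342358419344200/20559367409509469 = 8093446.46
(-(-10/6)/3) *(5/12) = 25/108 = 0.23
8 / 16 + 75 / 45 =13 / 6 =2.17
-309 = -309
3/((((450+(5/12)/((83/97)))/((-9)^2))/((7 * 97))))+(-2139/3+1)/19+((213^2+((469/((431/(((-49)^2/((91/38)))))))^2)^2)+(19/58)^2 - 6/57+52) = 2107656292841178674251452212636258433/1487578962397631559515540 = 1416836582203.43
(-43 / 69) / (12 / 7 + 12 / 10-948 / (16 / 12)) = 1505 / 1710027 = 0.00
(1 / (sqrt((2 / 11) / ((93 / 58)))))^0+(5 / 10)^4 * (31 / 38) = 639 / 608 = 1.05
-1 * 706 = -706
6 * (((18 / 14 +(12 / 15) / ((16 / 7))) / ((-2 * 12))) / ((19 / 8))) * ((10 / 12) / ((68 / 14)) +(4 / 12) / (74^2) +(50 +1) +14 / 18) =-131146697 / 14661990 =-8.94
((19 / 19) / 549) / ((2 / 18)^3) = 1.33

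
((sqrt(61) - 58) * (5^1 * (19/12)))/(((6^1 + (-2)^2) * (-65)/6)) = 551/130 - 19 * sqrt(61)/260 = 3.67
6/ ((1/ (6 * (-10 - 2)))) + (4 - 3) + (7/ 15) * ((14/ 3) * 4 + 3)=-420.89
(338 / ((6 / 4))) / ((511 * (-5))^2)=676 / 19584075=0.00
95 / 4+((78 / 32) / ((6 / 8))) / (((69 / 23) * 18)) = 5143 / 216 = 23.81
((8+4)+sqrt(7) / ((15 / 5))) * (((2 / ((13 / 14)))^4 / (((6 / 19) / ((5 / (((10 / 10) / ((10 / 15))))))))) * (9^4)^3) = 610804291542600960 * sqrt(7) / 28561+21988954495533634560 / 28561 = 826476340138172.66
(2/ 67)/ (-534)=-1/ 17889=-0.00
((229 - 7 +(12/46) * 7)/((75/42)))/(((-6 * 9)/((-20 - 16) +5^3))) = -356356/1725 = -206.58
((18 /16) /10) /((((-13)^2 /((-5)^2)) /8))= 45 /338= 0.13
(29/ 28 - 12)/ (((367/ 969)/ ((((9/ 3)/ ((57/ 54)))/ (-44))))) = 422739/ 226072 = 1.87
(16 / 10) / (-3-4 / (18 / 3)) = -24 / 55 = -0.44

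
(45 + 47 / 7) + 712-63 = 4905 / 7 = 700.71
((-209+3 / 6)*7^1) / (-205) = 2919 / 410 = 7.12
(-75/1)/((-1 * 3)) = 25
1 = 1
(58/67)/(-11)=-58/737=-0.08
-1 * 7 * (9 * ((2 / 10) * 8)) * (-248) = 124992 / 5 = 24998.40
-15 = -15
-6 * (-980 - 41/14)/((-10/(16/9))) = -36696/35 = -1048.46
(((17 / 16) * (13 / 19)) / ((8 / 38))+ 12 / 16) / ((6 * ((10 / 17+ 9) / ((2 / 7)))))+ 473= 103625629 / 219072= 473.02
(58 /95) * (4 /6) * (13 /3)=1508 /855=1.76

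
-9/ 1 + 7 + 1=-1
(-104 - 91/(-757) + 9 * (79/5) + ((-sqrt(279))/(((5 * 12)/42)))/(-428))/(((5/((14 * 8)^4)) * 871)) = 413048832 * sqrt(31)/2329925 + 22822639501312/16483675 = 1385547.20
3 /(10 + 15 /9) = 9 /35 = 0.26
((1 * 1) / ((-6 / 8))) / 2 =-0.67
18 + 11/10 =191/10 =19.10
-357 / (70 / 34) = -867 / 5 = -173.40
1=1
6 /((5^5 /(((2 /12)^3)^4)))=1 /1133740800000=0.00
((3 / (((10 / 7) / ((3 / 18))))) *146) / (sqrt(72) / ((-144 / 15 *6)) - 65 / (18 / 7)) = -13392288 / 6624575+ 55188 *sqrt(2) / 6624575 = -2.01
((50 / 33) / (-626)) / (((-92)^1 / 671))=1525 / 86388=0.02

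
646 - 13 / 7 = 644.14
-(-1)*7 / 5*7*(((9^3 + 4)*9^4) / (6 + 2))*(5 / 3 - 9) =-43202763.45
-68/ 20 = -17/ 5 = -3.40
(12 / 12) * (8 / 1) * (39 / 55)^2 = 12168 / 3025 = 4.02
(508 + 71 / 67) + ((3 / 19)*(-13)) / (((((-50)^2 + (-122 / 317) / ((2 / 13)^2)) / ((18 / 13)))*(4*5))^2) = 58026805762403646924 / 113988213155458525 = 509.06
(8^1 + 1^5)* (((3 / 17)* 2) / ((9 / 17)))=6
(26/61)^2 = 676/3721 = 0.18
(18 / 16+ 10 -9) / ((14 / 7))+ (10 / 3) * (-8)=-1229 / 48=-25.60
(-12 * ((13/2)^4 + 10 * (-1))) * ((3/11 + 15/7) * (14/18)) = -880431/22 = -40019.59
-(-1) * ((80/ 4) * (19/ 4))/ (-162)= -95/ 162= -0.59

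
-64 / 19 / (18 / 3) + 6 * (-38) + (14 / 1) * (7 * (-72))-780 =-459680 / 57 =-8064.56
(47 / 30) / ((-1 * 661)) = -47 / 19830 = -0.00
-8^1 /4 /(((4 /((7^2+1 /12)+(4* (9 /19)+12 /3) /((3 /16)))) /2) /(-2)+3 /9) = -110154 /17675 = -6.23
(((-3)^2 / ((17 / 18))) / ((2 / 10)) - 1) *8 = 6344 / 17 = 373.18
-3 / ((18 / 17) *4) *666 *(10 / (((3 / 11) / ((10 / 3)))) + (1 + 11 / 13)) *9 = -6847923 / 13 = -526763.31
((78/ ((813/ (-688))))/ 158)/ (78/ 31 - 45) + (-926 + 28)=-25319419130/ 28195653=-897.99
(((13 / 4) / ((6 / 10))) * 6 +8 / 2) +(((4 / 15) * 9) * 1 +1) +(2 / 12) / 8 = 9581 / 240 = 39.92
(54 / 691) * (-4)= -0.31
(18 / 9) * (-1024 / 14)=-146.29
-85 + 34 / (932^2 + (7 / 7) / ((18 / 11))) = -1328995043 / 15635243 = -85.00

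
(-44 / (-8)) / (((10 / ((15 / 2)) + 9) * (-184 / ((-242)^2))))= -483153 / 2852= -169.41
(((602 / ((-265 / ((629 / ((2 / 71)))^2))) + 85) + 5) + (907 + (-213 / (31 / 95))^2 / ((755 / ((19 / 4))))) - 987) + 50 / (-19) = -3310300235166048333 / 2922535540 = -1132680916.92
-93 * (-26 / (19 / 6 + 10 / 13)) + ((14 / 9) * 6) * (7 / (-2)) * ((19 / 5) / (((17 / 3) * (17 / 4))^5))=1901122520587805484 / 3094550637189215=614.35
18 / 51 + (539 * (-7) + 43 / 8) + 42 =-3725.27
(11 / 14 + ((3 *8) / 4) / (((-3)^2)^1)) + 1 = 103 / 42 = 2.45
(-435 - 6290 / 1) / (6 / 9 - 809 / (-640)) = -12912000 / 3707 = -3483.14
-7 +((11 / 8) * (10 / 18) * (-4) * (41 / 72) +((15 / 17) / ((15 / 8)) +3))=-116095 / 22032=-5.27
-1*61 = -61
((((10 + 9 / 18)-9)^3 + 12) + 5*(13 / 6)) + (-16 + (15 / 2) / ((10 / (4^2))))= 533 / 24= 22.21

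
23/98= 0.23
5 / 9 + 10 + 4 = 131 / 9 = 14.56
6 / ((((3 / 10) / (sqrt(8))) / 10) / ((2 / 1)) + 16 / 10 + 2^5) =7168000 / 40140799- 800 * sqrt(2) / 40140799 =0.18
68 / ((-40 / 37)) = -629 / 10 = -62.90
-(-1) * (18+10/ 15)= 56/ 3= 18.67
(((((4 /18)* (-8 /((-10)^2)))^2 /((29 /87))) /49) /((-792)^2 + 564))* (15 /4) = 1 /8652254625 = 0.00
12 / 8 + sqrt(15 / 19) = sqrt(285) / 19 + 3 / 2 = 2.39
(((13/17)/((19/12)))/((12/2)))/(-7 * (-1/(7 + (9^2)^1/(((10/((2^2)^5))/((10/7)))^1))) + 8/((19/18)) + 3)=1078909/141801454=0.01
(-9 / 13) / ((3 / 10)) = -2.31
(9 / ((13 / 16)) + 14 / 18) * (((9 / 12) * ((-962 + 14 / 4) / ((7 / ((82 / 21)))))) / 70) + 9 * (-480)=-782627871 / 178360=-4387.91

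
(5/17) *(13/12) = 65/204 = 0.32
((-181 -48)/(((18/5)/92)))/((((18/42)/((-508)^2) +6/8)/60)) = -1902912323200/4064517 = -468176.74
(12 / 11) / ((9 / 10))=40 / 33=1.21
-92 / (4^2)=-5.75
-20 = -20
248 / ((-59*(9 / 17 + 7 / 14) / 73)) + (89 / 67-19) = -43685872 / 138355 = -315.75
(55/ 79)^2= 3025/ 6241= 0.48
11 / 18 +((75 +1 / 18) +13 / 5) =1174 / 15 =78.27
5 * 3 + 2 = 17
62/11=5.64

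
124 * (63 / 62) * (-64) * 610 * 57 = -280385280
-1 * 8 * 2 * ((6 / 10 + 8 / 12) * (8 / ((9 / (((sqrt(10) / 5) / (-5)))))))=2432 * sqrt(10) / 3375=2.28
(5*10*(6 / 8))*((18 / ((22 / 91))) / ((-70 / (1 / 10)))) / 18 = -39 / 176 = -0.22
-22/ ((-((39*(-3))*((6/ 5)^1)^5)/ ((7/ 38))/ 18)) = -240625/ 960336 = -0.25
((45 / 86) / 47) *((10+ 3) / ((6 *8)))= 195 / 64672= 0.00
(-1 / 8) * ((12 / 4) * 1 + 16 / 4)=-7 / 8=-0.88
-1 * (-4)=4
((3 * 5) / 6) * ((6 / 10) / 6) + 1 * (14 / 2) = 29 / 4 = 7.25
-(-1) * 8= 8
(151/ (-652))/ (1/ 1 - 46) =151/ 29340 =0.01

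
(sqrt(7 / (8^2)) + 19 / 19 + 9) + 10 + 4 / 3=21.66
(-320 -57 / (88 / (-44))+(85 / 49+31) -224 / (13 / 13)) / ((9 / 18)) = -47311 / 49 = -965.53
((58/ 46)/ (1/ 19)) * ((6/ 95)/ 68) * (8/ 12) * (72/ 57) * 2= 0.04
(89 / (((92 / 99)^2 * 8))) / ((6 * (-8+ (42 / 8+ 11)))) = 8811 / 33856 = 0.26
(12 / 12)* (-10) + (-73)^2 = 5319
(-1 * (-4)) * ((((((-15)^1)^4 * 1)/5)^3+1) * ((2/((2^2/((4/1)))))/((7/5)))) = 5931261160720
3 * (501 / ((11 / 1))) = 136.64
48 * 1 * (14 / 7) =96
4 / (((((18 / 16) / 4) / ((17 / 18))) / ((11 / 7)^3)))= 1448128 / 27783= 52.12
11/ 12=0.92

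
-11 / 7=-1.57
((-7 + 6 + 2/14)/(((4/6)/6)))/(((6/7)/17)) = -153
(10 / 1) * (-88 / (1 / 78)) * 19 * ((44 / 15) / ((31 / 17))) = -65034112 / 31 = -2097874.58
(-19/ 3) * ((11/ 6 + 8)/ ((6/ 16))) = -4484/ 27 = -166.07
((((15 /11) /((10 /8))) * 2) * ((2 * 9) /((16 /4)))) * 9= 972 /11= 88.36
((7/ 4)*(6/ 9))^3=343/ 216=1.59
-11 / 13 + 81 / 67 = 316 / 871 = 0.36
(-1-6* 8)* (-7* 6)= 2058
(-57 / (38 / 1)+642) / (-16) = -1281 / 32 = -40.03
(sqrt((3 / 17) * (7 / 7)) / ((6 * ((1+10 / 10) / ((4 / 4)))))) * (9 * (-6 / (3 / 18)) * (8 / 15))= -72 * sqrt(51) / 85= -6.05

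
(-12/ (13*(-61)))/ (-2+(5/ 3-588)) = -36/ 1399645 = -0.00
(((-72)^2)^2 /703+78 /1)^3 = 19527456561784470909000 /347428927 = 56205615146675.66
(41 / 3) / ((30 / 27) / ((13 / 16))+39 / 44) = 1716 / 283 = 6.06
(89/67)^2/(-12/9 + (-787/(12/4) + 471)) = 0.01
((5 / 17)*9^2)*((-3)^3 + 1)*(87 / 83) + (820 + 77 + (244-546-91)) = -204966 / 1411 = -145.26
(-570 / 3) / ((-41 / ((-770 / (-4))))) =36575 / 41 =892.07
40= 40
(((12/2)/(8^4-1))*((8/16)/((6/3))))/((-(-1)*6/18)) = 1/910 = 0.00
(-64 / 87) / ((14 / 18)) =-0.95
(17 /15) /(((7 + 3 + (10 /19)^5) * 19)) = 2215457 /372914850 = 0.01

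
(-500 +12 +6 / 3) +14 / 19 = -9220 / 19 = -485.26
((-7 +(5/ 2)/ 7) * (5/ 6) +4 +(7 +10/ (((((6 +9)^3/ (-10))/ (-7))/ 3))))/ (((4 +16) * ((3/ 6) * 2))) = 7669/ 25200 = 0.30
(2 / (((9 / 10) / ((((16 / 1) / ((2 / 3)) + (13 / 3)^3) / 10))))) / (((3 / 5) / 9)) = 28450 / 81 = 351.23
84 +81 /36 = 86.25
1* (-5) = -5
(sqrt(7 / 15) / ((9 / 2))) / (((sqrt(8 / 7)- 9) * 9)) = -14 * sqrt(105) / 75465- 28 * sqrt(30) / 679185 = -0.00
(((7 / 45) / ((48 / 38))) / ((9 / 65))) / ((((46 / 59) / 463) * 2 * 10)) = 47231093 / 1788480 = 26.41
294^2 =86436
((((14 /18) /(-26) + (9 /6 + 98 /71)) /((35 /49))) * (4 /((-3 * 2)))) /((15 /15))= -331492 /124605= -2.66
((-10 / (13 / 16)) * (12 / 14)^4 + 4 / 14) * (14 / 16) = -99221 / 17836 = -5.56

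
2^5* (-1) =-32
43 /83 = 0.52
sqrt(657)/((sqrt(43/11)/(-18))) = -54*sqrt(34529)/43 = -233.36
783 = 783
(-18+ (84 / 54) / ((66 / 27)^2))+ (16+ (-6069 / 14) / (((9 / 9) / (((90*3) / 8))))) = -14164129 / 968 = -14632.36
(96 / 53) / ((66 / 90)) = 1440 / 583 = 2.47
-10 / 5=-2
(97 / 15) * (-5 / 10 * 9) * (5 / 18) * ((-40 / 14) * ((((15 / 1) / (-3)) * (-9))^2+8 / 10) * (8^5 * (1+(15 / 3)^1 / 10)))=2299641856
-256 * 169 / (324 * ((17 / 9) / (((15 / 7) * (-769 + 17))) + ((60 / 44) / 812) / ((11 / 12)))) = -998932014080 / 4936209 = -202368.26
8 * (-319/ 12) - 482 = -2084/ 3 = -694.67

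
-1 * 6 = -6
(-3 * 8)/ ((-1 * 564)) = 2/ 47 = 0.04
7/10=0.70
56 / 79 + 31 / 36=4465 / 2844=1.57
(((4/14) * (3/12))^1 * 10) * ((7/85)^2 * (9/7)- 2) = -14387/10115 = -1.42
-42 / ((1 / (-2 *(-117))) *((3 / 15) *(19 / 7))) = -343980 / 19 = -18104.21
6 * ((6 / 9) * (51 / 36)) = 17 / 3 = 5.67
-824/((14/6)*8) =-309/7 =-44.14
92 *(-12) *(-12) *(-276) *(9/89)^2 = -296172288/7921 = -37390.77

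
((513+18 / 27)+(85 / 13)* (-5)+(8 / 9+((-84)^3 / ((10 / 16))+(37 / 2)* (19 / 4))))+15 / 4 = -4435483627 / 4680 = -947752.91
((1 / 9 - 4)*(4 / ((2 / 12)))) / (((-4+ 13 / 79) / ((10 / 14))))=15800 / 909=17.38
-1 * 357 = -357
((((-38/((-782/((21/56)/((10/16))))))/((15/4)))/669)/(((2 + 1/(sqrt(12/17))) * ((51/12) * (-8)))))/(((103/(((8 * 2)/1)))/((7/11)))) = -0.00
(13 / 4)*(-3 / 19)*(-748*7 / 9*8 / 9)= 136136 / 513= 265.37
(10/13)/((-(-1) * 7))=0.11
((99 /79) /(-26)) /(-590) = 99 /1211860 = 0.00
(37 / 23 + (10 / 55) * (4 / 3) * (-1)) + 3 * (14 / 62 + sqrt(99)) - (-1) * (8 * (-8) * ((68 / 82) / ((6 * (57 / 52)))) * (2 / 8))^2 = 2356888629250 / 385515771003 + 9 * sqrt(11) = 35.96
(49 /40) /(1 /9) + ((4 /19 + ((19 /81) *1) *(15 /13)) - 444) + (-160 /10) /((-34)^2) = -33343589779 /77093640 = -432.51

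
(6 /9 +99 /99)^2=2.78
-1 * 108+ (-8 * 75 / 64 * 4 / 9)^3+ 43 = -29665 / 216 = -137.34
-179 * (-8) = 1432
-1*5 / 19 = -5 / 19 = -0.26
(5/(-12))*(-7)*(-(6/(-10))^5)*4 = 567/625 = 0.91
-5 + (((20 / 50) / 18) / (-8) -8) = -4681 / 360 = -13.00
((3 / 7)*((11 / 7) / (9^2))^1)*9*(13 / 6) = 143 / 882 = 0.16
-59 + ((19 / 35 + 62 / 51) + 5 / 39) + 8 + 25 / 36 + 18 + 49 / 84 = -4153993 / 139230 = -29.84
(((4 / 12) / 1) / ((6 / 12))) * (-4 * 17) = -136 / 3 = -45.33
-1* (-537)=537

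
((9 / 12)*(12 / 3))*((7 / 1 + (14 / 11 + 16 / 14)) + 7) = 3792 / 77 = 49.25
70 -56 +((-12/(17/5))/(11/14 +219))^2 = 38307946334/2736231481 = 14.00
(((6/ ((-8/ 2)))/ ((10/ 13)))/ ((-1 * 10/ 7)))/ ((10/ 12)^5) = 265356/ 78125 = 3.40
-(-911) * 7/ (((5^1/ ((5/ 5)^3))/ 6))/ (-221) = -38262/ 1105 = -34.63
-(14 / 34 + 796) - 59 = -855.41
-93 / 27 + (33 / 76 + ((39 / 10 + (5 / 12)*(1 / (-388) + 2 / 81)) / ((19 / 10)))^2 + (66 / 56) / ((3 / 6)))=321692512303111 / 89854789606848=3.58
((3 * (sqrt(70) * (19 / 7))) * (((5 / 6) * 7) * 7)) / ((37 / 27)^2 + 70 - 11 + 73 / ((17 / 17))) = 484785 * sqrt(70) / 195194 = 20.78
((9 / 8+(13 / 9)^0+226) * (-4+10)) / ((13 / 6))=16425 / 26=631.73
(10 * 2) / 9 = 20 / 9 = 2.22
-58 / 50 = -29 / 25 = -1.16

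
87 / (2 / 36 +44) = 1.97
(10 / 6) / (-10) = -1 / 6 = -0.17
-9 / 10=-0.90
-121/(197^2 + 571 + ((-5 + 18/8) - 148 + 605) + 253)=-484/160349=-0.00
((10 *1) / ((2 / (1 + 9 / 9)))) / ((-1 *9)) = -10 / 9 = -1.11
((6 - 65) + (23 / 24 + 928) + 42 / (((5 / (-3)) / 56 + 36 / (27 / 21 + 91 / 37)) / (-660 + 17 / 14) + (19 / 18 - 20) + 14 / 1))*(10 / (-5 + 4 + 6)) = 16510895134837 / 9582767556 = 1722.98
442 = 442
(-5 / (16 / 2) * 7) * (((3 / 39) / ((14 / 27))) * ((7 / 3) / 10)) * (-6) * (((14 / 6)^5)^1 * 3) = 117649 / 624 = 188.54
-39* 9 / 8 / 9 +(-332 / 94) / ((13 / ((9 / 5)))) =-131097 / 24440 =-5.36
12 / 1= 12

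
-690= -690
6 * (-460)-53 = -2813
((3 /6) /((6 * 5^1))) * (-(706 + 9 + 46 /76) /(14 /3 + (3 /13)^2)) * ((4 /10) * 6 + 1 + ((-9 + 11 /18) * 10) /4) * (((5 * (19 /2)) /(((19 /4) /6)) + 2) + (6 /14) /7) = 2755.72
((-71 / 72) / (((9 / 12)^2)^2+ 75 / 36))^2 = 5161984 / 30569841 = 0.17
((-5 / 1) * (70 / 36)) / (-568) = 175 / 10224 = 0.02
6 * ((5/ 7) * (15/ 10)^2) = 9.64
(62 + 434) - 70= 426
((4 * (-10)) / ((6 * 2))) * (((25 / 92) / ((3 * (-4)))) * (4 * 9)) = 2.72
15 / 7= 2.14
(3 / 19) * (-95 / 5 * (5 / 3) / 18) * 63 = -17.50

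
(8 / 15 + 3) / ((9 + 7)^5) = 53 / 15728640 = 0.00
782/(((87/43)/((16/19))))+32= 590912/1653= 357.48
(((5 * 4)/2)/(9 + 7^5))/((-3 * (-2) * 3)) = 5/151344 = 0.00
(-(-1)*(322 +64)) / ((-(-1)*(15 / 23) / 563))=4998314 / 15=333220.93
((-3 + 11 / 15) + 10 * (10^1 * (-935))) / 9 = -1402534 / 135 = -10389.14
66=66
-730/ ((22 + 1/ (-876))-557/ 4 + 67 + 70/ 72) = 383688/ 25901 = 14.81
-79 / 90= -0.88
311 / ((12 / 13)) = 4043 / 12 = 336.92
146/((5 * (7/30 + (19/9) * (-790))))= -2628/150079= -0.02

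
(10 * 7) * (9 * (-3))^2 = 51030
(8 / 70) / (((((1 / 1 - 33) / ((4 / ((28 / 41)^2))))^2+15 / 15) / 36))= 406909584 / 1475731075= 0.28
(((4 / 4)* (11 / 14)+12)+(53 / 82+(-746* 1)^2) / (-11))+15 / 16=-2554831253 / 50512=-50578.70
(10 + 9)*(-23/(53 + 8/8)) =-437/54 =-8.09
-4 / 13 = -0.31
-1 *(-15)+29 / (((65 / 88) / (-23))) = -57721 / 65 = -888.02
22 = 22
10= 10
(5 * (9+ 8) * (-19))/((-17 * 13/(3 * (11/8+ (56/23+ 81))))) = 4447425/2392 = 1859.29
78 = 78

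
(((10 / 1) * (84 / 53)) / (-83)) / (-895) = 168 / 787421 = 0.00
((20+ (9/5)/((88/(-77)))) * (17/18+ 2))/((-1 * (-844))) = 39061/607680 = 0.06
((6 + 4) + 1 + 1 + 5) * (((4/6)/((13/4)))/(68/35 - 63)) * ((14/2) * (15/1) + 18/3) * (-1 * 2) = 352240/27781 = 12.68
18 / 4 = 9 / 2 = 4.50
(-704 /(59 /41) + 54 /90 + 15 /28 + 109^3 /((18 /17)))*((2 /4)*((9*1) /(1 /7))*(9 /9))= 90887701879 /2360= 38511738.08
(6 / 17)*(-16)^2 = 90.35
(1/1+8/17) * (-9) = -225/17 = -13.24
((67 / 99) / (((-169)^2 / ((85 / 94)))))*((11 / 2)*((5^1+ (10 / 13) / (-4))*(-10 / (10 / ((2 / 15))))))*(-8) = 284750 / 471170817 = 0.00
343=343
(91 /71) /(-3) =-91 /213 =-0.43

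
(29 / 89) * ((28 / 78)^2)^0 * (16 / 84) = 116 / 1869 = 0.06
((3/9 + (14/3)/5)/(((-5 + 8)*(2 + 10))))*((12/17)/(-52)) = -19/39780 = -0.00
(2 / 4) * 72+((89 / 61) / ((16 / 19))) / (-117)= 4109221 / 114192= 35.99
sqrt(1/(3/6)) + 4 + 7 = sqrt(2) + 11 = 12.41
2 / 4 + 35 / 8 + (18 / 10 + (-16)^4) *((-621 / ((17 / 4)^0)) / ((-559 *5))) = 1628503977 / 111800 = 14566.23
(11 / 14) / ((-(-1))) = 11 / 14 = 0.79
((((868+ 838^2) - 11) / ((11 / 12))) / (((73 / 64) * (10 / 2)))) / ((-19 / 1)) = -539981568 / 76285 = -7078.48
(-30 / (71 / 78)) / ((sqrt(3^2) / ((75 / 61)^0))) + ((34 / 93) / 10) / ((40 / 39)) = -4820309 / 440200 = -10.95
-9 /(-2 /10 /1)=45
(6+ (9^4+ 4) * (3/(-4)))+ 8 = -19639/4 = -4909.75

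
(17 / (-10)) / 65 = -17 / 650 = -0.03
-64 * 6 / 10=-192 / 5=-38.40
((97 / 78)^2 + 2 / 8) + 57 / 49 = 441179 / 149058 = 2.96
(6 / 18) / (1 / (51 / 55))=17 / 55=0.31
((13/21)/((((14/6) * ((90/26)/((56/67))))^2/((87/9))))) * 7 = 4077632/9090225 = 0.45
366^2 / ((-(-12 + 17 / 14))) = 12419.76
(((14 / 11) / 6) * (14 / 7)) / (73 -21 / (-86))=1204 / 207867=0.01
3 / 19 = 0.16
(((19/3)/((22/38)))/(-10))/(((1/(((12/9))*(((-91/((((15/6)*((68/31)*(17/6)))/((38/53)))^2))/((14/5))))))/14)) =91173614168/64517884475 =1.41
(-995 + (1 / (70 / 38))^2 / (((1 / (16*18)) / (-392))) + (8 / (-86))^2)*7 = -11087216917 / 46225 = -239853.26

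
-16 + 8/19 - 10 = -486/19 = -25.58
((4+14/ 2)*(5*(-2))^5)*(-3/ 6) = 550000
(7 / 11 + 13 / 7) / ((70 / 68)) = 6528 / 2695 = 2.42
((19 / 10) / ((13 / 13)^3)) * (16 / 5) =152 / 25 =6.08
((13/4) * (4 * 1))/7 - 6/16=83/56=1.48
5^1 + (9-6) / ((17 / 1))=88 / 17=5.18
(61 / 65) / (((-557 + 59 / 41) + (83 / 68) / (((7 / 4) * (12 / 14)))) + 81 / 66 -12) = -1403061 / 845489125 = -0.00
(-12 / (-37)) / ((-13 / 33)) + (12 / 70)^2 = -467784 / 589225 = -0.79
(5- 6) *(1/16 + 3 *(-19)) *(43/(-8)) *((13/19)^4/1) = -1118820053/16681088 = -67.07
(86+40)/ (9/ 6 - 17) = -252/ 31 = -8.13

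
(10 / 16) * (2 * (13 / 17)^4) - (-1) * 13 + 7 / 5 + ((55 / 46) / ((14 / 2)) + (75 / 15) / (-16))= 15798213187 / 1075750480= 14.69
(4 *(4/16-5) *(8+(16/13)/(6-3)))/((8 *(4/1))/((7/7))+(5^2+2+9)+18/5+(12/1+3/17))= -529720/277719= -1.91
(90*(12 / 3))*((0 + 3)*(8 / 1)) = 8640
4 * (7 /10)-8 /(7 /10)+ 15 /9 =-731 /105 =-6.96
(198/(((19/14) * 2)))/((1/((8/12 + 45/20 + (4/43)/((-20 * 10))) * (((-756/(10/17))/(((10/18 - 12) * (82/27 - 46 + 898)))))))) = 57015017829/2040661750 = 27.94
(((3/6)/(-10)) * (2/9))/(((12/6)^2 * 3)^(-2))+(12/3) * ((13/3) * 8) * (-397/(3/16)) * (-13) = 171758008/45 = 3816844.62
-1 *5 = -5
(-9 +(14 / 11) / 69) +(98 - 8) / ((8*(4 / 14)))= 184549 / 6072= 30.39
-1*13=-13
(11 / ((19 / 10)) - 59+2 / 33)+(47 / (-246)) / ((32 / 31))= -29249771 / 548416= -53.34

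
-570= -570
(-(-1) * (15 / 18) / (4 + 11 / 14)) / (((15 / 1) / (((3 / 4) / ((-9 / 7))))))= -49 / 7236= -0.01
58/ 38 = 1.53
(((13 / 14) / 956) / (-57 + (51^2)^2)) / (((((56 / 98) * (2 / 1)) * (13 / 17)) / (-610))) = -85 / 848193792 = -0.00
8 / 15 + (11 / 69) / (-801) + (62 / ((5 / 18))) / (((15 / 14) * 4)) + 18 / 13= 969930529 / 17962425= 54.00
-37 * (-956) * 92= 3254224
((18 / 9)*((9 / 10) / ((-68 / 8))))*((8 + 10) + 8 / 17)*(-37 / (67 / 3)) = 627372 / 96815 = 6.48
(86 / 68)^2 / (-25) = -1849 / 28900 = -0.06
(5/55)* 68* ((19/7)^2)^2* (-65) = -576018820/26411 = -21809.81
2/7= 0.29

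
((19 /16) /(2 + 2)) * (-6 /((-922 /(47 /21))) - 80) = -4904147 /206528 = -23.75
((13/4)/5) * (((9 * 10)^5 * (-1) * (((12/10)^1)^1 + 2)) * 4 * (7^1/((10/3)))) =-103170412800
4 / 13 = 0.31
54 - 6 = 48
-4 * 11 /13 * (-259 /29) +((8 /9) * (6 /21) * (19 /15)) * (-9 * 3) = 284252 /13195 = 21.54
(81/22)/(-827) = -81/18194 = -0.00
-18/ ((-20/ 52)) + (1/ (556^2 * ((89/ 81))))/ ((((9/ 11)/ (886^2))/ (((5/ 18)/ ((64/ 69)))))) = 209741947527/ 4402096640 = 47.65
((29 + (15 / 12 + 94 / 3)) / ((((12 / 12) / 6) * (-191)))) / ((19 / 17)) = -12563 / 7258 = -1.73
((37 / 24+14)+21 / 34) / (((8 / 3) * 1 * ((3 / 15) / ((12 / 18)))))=32965 / 1632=20.20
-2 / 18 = -1 / 9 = -0.11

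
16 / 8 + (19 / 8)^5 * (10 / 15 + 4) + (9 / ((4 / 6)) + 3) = 18242005 / 49152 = 371.13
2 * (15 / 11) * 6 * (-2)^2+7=797 / 11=72.45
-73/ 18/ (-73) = 0.06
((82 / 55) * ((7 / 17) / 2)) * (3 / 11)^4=23247 / 13689335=0.00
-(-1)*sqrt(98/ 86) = 7*sqrt(43)/ 43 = 1.07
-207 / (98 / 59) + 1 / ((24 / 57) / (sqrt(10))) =-12213 / 98 + 19* sqrt(10) / 8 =-117.11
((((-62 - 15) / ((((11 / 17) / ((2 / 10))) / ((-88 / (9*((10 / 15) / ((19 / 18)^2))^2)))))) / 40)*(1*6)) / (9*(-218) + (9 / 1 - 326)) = -170590189 / 3987338400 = -0.04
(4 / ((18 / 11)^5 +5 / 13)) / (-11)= -761332 / 25369639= -0.03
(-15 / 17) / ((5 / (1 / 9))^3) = -1 / 103275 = -0.00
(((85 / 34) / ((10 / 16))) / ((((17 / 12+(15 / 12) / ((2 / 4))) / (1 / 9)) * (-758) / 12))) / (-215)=32 / 3829795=0.00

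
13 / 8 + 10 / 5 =29 / 8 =3.62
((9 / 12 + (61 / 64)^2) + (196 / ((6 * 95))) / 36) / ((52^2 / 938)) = 0.58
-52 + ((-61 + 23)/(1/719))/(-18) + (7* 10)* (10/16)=54347/36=1509.64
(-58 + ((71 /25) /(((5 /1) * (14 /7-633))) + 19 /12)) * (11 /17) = -34552441 /946500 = -36.51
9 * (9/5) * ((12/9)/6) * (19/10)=171/25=6.84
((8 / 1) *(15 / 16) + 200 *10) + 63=4141 / 2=2070.50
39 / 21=13 / 7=1.86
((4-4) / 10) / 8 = 0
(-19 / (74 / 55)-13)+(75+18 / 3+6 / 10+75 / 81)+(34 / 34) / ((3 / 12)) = 593449 / 9990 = 59.40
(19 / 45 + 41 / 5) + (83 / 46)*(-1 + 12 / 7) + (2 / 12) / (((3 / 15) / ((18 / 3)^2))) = 578311 / 14490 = 39.91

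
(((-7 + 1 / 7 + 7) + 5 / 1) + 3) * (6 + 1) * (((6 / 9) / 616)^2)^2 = 19 / 242977819392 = 0.00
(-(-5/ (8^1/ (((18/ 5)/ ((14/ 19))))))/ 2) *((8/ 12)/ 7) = 57/ 392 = 0.15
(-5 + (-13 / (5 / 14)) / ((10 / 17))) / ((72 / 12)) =-836 / 75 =-11.15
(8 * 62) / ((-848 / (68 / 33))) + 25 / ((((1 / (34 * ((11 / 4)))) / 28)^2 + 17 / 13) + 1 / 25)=91070287612504 / 5250531295713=17.34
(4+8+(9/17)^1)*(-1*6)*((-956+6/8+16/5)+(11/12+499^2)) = -1585038648/85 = -18647513.51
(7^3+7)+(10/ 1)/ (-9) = 3140/ 9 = 348.89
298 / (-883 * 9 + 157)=-149 / 3895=-0.04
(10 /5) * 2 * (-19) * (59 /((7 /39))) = -174876 /7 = -24982.29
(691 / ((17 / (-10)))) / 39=-6910 / 663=-10.42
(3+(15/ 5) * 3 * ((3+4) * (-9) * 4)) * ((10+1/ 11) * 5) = -1257075/ 11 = -114279.55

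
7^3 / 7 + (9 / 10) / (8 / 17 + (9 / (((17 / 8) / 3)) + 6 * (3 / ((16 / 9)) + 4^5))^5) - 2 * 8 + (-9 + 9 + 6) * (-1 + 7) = 143160705503507915357658154441977 / 2074792833384172686339837507365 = 69.00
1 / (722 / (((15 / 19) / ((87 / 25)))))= 125 / 397822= 0.00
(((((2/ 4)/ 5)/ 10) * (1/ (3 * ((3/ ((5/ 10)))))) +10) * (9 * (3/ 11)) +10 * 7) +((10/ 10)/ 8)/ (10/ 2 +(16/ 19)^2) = 214396729/ 2267100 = 94.57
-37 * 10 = -370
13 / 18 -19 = -329 / 18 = -18.28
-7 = -7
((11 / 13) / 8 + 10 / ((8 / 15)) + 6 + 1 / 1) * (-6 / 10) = -15.51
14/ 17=0.82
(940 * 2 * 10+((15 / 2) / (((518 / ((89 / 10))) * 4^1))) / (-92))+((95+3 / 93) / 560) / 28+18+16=15581526609837 / 827308160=18834.01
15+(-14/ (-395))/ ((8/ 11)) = 23777/ 1580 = 15.05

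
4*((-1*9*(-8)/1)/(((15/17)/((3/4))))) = 1224/5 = 244.80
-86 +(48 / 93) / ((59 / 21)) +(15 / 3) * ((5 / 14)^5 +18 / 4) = -62254399107 / 983680096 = -63.29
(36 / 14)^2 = 324 / 49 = 6.61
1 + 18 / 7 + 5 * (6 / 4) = 155 / 14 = 11.07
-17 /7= -2.43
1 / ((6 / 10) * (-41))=-5 / 123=-0.04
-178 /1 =-178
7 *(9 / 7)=9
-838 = -838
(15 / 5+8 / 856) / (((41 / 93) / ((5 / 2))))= 74865 / 4387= 17.07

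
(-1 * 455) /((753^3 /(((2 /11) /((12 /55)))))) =-2275 /2561746662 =-0.00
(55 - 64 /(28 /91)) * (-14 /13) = 2142 /13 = 164.77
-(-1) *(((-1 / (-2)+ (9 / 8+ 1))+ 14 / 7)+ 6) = 85 / 8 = 10.62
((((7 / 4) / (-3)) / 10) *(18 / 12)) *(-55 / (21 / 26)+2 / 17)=6067 / 1020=5.95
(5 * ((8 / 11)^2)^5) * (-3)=-16106127360 / 25937424601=-0.62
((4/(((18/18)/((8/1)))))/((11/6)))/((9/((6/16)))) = 8/11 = 0.73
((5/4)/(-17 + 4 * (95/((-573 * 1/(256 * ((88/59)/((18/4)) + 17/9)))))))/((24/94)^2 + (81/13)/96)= -12944474920/530724881751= -0.02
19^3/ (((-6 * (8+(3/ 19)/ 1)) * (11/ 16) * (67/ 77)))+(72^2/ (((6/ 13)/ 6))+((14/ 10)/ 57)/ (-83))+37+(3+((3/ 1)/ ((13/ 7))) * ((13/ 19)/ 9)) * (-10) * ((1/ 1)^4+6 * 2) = 66788.79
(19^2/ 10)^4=16983563041/ 10000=1698356.30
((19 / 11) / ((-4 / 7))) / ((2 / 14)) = -931 / 44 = -21.16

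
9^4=6561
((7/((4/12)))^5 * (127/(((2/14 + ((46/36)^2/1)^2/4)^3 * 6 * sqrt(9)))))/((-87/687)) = -167574266514119187504525606912/390361392019219862459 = -429279815.93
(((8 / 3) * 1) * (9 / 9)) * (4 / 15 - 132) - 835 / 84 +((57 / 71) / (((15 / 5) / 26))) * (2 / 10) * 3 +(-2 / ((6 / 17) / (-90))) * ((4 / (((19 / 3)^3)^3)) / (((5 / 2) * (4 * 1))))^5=-13969656417434697733240014447643284161419959736110547463518255178341 / 39124693624818145549086267220757554754782648645984958421183067500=-357.05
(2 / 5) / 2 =1 / 5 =0.20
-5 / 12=-0.42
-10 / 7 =-1.43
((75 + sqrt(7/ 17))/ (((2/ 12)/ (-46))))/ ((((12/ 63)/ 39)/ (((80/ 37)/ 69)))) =-4914000/ 37 - 65520 * sqrt(119)/ 629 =-133947.12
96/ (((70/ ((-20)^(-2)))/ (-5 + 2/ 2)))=-12/ 875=-0.01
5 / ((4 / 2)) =2.50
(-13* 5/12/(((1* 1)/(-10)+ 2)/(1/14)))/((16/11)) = -3575/25536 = -0.14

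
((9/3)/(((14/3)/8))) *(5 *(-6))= -1080/7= -154.29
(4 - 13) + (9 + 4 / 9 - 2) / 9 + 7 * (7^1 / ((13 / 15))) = 50929 / 1053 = 48.37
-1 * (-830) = 830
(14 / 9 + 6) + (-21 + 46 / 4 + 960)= 958.06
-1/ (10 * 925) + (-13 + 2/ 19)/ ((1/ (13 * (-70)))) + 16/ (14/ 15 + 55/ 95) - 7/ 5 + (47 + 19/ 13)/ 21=11566309045393/ 984727250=11745.70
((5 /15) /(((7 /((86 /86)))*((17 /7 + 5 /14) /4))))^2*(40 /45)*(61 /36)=0.01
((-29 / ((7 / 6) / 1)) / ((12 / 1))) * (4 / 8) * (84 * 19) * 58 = -95874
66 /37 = 1.78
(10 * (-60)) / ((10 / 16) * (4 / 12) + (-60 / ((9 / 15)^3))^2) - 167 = -1670082269 / 10000027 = -167.01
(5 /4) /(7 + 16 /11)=55 /372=0.15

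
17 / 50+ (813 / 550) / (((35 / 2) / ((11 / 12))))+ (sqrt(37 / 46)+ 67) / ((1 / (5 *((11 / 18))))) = 55 *sqrt(1702) / 828+ 6461899 / 31500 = 207.88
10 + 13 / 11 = 123 / 11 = 11.18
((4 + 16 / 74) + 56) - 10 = 50.22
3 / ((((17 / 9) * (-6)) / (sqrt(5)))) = -0.59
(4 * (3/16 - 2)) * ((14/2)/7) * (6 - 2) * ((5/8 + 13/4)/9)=-899/72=-12.49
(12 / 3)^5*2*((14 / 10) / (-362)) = -7168 / 905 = -7.92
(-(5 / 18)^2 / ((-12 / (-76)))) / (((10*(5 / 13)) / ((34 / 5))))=-4199 / 4860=-0.86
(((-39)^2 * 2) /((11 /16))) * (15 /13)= 5105.45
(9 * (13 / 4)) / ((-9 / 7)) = -91 / 4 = -22.75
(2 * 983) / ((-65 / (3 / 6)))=-983 / 65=-15.12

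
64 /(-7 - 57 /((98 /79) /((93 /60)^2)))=-2508800 /4601783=-0.55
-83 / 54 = -1.54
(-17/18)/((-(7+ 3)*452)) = 17/81360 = 0.00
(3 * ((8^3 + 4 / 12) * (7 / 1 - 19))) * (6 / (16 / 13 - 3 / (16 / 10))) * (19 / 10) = 109336032 / 335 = 326376.21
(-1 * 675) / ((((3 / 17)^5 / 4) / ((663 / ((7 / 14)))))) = -62757679400 / 3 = -20919226466.67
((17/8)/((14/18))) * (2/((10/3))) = 459/280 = 1.64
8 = 8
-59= -59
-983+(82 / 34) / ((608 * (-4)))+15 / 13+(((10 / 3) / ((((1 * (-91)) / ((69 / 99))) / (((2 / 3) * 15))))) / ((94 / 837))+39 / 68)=-983.55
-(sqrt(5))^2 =-5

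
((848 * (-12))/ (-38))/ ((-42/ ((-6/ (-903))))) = -1696/ 40033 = -0.04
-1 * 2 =-2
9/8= 1.12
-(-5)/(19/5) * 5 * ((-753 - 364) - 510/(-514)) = -35851750/4883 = -7342.16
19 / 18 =1.06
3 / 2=1.50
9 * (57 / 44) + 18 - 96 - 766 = -36623 / 44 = -832.34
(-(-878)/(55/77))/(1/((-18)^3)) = -7168694.40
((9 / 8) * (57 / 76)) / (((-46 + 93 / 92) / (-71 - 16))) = 54027 / 33112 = 1.63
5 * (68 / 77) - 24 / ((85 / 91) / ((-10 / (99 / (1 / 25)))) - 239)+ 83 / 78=2842527211 / 513951438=5.53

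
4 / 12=1 / 3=0.33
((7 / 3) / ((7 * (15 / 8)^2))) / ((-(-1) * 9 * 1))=64 / 6075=0.01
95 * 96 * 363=3310560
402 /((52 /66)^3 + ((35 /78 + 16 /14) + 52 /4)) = 2629294668 /98635525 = 26.66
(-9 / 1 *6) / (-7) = 54 / 7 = 7.71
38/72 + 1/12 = 0.61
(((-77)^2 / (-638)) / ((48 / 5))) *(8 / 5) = -539 / 348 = -1.55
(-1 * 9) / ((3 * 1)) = -3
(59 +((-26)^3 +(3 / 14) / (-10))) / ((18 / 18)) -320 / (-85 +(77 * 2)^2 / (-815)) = -228013035553 / 13018740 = -17514.22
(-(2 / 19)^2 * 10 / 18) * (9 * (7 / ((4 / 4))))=-0.39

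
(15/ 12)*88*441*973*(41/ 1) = 1935209430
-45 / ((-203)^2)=-45 / 41209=-0.00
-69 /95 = -0.73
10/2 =5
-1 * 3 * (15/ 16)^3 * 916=-2318625/ 1024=-2264.28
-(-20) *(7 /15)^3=1372 /675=2.03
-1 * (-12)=12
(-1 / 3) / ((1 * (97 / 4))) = -4 / 291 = -0.01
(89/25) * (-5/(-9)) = 89/45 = 1.98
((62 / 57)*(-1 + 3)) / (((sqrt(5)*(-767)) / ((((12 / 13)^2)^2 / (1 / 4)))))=-3428352*sqrt(5) / 2081097265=-0.00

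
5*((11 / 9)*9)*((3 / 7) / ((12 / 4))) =55 / 7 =7.86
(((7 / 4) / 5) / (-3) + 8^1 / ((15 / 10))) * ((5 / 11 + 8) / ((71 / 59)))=572477 / 15620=36.65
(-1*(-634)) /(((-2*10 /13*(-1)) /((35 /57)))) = 28847 /114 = 253.04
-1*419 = -419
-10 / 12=-5 / 6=-0.83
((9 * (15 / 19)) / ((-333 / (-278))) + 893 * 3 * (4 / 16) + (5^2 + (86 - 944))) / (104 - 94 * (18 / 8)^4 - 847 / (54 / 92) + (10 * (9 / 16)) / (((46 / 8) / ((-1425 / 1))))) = 8790955488 / 287345121949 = 0.03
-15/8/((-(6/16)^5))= 20480/81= 252.84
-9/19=-0.47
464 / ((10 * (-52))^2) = 29 / 16900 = 0.00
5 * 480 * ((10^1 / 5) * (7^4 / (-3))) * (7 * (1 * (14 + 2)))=-430259200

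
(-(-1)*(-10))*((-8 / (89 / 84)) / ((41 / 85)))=571200 / 3649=156.54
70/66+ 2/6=46/33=1.39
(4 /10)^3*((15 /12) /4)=1 /50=0.02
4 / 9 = 0.44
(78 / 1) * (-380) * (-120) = 3556800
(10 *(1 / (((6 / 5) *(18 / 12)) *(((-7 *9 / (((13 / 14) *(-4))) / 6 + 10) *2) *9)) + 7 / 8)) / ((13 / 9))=1896145 / 312156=6.07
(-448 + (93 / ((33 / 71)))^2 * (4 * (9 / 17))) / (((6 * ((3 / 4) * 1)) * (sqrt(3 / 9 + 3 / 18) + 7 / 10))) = -24286766000 / 18513 + 17347690000 * sqrt(2) / 18513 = 13318.88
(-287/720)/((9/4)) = -287/1620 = -0.18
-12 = -12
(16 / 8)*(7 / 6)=7 / 3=2.33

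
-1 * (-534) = 534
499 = 499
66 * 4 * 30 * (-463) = -3666960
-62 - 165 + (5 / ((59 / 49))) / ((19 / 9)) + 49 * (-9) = -746623 / 1121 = -666.03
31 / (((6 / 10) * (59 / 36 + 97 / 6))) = 1860 / 641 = 2.90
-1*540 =-540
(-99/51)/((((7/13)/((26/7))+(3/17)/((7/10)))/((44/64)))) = -429429/127768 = -3.36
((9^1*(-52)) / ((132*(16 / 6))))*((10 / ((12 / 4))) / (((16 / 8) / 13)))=-2535 / 88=-28.81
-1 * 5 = -5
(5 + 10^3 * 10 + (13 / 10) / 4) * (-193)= -77241109 / 40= -1931027.72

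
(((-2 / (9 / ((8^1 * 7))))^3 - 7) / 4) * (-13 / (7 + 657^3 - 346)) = 18330403 / 826957345464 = 0.00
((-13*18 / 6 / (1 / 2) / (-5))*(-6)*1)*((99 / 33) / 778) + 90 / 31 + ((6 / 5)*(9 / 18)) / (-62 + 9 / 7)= 64894161 / 25625375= 2.53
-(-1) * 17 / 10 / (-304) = -17 / 3040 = -0.01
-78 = -78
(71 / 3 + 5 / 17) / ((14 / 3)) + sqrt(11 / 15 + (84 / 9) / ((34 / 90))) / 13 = sqrt(1654185) / 3315 + 611 / 119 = 5.52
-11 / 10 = -1.10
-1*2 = -2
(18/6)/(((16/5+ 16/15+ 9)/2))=90/199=0.45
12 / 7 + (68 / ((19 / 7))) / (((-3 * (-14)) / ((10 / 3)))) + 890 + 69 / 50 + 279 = 70268843 / 59850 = 1174.08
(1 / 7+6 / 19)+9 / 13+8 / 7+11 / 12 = 66611 / 20748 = 3.21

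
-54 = -54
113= 113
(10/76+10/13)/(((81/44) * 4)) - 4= -155161/40014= -3.88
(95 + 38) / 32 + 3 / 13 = 1825 / 416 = 4.39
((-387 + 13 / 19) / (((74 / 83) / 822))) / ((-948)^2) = -20865785 / 52649076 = -0.40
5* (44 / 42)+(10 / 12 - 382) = -5263 / 14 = -375.93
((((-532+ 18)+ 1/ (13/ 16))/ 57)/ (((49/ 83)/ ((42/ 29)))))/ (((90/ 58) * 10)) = -184426/ 129675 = -1.42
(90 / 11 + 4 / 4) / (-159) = -101 / 1749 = -0.06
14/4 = 7/2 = 3.50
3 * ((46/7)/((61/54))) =7452/427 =17.45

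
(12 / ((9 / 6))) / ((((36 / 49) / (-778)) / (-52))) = 3964688 / 9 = 440520.89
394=394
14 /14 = 1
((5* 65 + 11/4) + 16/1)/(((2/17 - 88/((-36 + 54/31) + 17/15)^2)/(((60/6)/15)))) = 5545775060375/906193308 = 6119.86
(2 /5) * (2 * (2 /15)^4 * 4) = 256 /253125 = 0.00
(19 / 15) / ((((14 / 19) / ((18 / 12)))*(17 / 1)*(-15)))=-361 / 35700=-0.01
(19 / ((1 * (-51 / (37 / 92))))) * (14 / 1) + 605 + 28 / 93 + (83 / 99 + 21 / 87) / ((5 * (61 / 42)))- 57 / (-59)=604.32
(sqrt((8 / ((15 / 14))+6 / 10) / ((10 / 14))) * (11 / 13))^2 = 102487 / 12675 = 8.09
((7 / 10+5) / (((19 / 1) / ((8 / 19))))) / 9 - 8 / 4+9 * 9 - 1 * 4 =21379 / 285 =75.01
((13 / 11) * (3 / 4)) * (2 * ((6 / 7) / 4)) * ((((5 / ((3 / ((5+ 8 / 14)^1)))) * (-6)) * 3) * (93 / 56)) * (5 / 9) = -3536325 / 60368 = -58.58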